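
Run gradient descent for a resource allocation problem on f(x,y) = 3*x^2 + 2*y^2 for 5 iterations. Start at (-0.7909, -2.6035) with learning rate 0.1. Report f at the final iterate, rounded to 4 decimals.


Gradient descent on f(x,y) = 3*x^2 + 2*y^2.
Starting point: (-0.7909, -2.6035), alpha = 0.1
Step 1: grad_x = 2*3*-0.7909 = -4.7454, grad_y = 2*2*-2.6035 = -10.414
  x_1 = -0.7909 - 0.1*-4.7454 = -0.3164
  y_1 = -2.6035 - 0.1*-10.414 = -1.5621
Step 2: grad_x = 2*3*-0.3164 = -1.8982, grad_y = 2*2*-1.5621 = -6.2484
  x_2 = -0.3164 - 0.1*-1.8982 = -0.1265
  y_2 = -1.5621 - 0.1*-6.2484 = -0.9373
Step 3: grad_x = 2*3*-0.1265 = -0.7593, grad_y = 2*2*-0.9373 = -3.749
  x_3 = -0.1265 - 0.1*-0.7593 = -0.0506
  y_3 = -0.9373 - 0.1*-3.749 = -0.5624
Step 4: grad_x = 2*3*-0.0506 = -0.3037, grad_y = 2*2*-0.5624 = -2.2494
  x_4 = -0.0506 - 0.1*-0.3037 = -0.0202
  y_4 = -0.5624 - 0.1*-2.2494 = -0.3374
Step 5: grad_x = 2*3*-0.0202 = -0.1215, grad_y = 2*2*-0.3374 = -1.3497
  x_5 = -0.0202 - 0.1*-0.1215 = -0.0081
  y_5 = -0.3374 - 0.1*-1.3497 = -0.2024
f(-0.0081, -0.2024) = 3*(-0.0081)^2 + 2*(-0.2024)^2 = 0.0822


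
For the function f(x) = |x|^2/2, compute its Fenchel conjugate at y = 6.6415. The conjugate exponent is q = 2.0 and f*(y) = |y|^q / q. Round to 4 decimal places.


The conjugate exponent q satisfies 1/p + 1/q = 1.
p = 2, so q = 2/(2 - 1) = 2.0
|y|^q = 6.6415^2.0 = 44.1095
f*(6.6415) = 44.1095 / 2.0 = 22.0548


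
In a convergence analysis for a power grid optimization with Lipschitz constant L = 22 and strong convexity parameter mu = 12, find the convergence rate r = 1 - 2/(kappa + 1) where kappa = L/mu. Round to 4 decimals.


Step 1: Compute the condition number.
kappa = L/mu = 22/12 = 1.8333
Step 2: Compute the convergence rate.
r = 1 - 2/(kappa + 1) = 1 - 2*mu/(L + mu) = (L - mu)/(L + mu) = 10/34 = 0.2941


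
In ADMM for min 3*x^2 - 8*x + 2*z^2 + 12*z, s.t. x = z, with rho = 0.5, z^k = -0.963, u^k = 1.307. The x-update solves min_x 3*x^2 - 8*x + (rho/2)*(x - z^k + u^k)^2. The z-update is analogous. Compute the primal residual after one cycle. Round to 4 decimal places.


ADMM iteration with rho = 0.5, z^k = -0.963, u^k = 1.307
Step 1: x-update.
Minimize 3*x^2 - 8*x + (0.5/2)*(x + 0.963 + 1.307)^2
FOC: (2*3 + 0.5)*x = 8 + 0.5*(-0.963 - 1.307)
x^{k+1} = 1.0562
Step 2: z-update.
Minimize 2*z^2 + 12*z + (0.5/2)*(1.0562 - z + 1.307)^2
FOC: (2*2 + 0.5)*z = -12 + 0.5*(1.0562 + 1.307)
z^{k+1} = -2.4041
Step 3: u-update.
u^{k+1} = 1.307 + 1.0562 + 2.4041 = 4.7672
Step 4: Primal residual = |1.0562 + 2.4041| = 3.4602


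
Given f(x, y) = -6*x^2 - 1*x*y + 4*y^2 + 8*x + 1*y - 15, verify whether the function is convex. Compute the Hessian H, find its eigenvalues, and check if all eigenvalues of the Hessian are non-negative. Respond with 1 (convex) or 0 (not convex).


The Hessian of f(x,y) = -6*x^2 - 1*x*y + 4*y^2 + 8*x + 1*y - 15 is:
H = [[-12, -1], [-1, 8]]
Trace = -12 + 8 = -4
Determinant = -12*8 - (-1)^2 = -97
Discriminant = (-4)^2 - 4*-97 = 404.0
Eigenvalues: lambda_1 = -12.0499, lambda_2 = 8.0499
The function is not convex.

0


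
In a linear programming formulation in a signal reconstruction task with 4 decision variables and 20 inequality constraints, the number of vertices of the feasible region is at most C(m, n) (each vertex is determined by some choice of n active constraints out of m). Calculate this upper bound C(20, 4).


Each vertex corresponds to some choice of n active constraints out of m, so the number of vertices is at most C(m, n) = m! / (n!(m-n)!).
m = 20, n = 4
Numerator: 20 * 19 * 18 * 17
Denominator: 4! = 24
C(20, 4) = 4845


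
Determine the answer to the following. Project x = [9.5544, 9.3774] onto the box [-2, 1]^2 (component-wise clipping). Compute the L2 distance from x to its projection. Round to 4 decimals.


Project each component onto [-2, 1].
clip(9.5544) = 1.0, clip(9.3774) = 1.0
Projection = [1.0, 1.0]
Squared diffs: [73.1778, 70.1808]
Distance = sqrt(143.3586) = 11.9732


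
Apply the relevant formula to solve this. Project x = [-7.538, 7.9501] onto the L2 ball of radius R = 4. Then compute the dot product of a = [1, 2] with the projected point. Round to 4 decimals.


Step 1: Compute ||x|| (intermediates to 6 decimals).
||x|| = sqrt((-7.538)^2 + 7.9501^2) = 10.955617
Step 2: Project.
Since ||x|| > R, scale = R/||x|| = 4/10.955617 = 0.36511, proj(x) = scale * x
proj(x) = [-2.752199, 2.902661]
Step 3: Dot product.
a^T * proj(x) = 1*(-2.752199) + 2*2.902661 = 3.0531


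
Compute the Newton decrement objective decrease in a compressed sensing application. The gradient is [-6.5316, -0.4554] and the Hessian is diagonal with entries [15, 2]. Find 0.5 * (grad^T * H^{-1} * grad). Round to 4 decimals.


Step 1: H is diagonal, so H^(-1) * g = [-0.4354, -0.2277].
Step 2: g^T H^(-1) g = sum_i g_i^2 / H_ii
  = (-6.5316)^2/15 + (-0.4554)^2/2
  = 2.8441 + 0.1037 = 2.9478
Step 3: Objective decrease = 0.5 * g^T H^(-1) g = 1.4739


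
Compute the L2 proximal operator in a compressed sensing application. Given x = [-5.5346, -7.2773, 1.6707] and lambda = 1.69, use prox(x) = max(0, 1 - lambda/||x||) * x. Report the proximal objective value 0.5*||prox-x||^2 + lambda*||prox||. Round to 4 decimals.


Step 1: Compute ||x||.
||x|| = 9.2942
Step 2: Compute scaling factor.
scale = max(0, 1 - 1.69/9.2942) = 0.8182
Step 3: prox(x) = [-4.5282, -5.954, 1.3669]
||prox(x)|| = 7.6042
Step 4: Proximal objective.
0.5*||prox-x||^2 = 1.4281
lambda*||prox|| = 12.8511
Total = 14.2791


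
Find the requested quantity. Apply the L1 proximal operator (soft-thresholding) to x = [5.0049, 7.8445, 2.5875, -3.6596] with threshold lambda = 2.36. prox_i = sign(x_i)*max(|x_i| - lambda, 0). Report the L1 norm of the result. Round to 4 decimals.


Soft-thresholding with lambda = 2.36:
prox(5.0049) = sign(5.0049)*max(|5.0049| - 2.36, 0) = 2.6449
prox(7.8445) = sign(7.8445)*max(|7.8445| - 2.36, 0) = 5.4845
prox(2.5875) = sign(2.5875)*max(|2.5875| - 2.36, 0) = 0.2275
prox(-3.6596) = sign(-3.6596)*max(|-3.6596| - 2.36, 0) = -1.2996
prox(x) = [2.6449, 5.4845, 0.2275, -1.2996]
||prox(x)||_1 = 2.6449 + 5.4845 + 0.2275 + 1.2996 = 9.6565


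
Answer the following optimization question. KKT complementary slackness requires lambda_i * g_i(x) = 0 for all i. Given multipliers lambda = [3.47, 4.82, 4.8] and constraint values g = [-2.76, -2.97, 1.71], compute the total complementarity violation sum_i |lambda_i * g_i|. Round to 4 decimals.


KKT complementary slackness check:
lambda_1 * g_1 = 3.47 * -2.76 = -9.5772
lambda_2 * g_2 = 4.82 * -2.97 = -14.3154
lambda_3 * g_3 = 4.8 * 1.71 = 8.208
Total violation = 9.5772 + 14.3154 + 8.208 = 32.1006


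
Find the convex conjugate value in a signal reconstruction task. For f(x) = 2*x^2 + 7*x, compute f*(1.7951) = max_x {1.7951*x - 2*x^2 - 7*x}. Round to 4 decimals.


f*(y) = sup_x {y*x - a*x^2 - b*x} = sup_x {(y-b)*x - a*x^2}
FOC: (y - b) - 2a*x = 0 => x* = (y - b)/(2a)
x* = (1.7951 - 7)/(2*2) = -1.3012
f*(1.7951) = (y-b)^2/(4a) = (1.7951 - 7)^2/(4*2)
= 27.091/8 = 3.3864


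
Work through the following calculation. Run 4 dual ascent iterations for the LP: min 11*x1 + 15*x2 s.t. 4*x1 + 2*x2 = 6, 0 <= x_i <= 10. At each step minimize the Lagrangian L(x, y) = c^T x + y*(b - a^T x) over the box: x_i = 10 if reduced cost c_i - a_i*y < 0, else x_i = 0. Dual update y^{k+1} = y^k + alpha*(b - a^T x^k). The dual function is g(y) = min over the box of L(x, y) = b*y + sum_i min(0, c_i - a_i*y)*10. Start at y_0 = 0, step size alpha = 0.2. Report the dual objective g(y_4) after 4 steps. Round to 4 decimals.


Dual ascent for LP: min 11*x1 + 15*x2, 4*x1 + 2*x2 = 6, 0 <= x_i <= 10
Step 1: y^k = 0.0, reduced costs: (11.0, 15.0)
  x^k = (0.0, 0.0), subgradient = b - a^T x = 6.0
  y^{k+1} = 0.0 + 0.2*6.0 = 1.2
Step 2: y^k = 1.2, reduced costs: (6.2, 12.6)
  x^k = (0.0, 0.0), subgradient = b - a^T x = 6.0
  y^{k+1} = 1.2 + 0.2*6.0 = 2.4
Step 3: y^k = 2.4, reduced costs: (1.4, 10.2)
  x^k = (0.0, 0.0), subgradient = b - a^T x = 6.0
  y^{k+1} = 2.4 + 0.2*6.0 = 3.6
Step 4: y^k = 3.6, reduced costs: (-3.4, 7.8)
  x^k = (10.0, 0.0), subgradient = b - a^T x = -34.0
  y^{k+1} = 3.6 + 0.2*-34.0 = -3.2
Dual objective at y_4 = -3.2: reduced costs (23.8, 21.4), box minimizer x = (0.0, 0.0)
g(y_4) = b*y + (c1 - a1*y)*x1 + (c2 - a2*y)*x2 = 6*(-3.2) + 23.8*0.0 + 21.4*0.0 = -19.2 + 0.0 + 0.0 = -19.2


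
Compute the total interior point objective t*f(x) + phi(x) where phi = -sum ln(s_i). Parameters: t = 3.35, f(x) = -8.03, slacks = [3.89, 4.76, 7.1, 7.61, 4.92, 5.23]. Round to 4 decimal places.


Step 1: Compute log-barrier.
ln values: [1.3584, 1.5602, 1.9601, 2.0295, 1.5933, 1.6544]
phi = -(1.3584 + 1.5602 + 1.9601 + 2.0295 + 1.5933 + 1.6544) = -10.1559
Step 2: Compute augmented objective.
t*f(x) = 3.35*-8.03 = -26.9005
Total = -26.9005 - 10.1559 = -37.0564


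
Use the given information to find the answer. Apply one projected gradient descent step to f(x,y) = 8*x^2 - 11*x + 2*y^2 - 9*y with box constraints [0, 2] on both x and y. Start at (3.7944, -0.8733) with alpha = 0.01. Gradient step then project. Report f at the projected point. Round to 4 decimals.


Step 1: Compute gradient at (3.7944, -0.8733).
grad_x = 2*8*3.7944 - 11 = 49.7104
grad_y = 2*2*-0.8733 - 9 = -12.4932
Step 2: Gradient step.
x_raw = 3.7944 - 0.01*49.7104 = 3.2973
y_raw = -0.8733 - 0.01*-12.4932 = -0.7484
Step 3: Project onto [0, 2].
x_proj = clip(3.2973) = 2.0
y_proj = clip(-0.7484) = 0.0
Step 4: Evaluate f.
f(2.0, 0.0) = 10.0


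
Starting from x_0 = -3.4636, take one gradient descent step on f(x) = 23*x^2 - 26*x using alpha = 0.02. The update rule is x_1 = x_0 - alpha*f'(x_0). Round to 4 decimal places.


We compute the gradient at x_0 and apply the update.
f'(x) = 46*x - 26
f'(-3.4636) = 46*-3.4636 - 26 = -185.3256
x_1 = -3.4636 - 0.02*-185.3256 = 0.2429


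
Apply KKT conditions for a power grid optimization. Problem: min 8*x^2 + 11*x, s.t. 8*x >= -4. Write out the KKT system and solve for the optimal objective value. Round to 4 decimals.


Step 1: Try lambda = 0 (constraint inactive).
x_unc = -11/(2*8) = -0.6875
Check: 8*-0.6875 = -5.5 < -4 -- violated!
Step 2: Constraint must be active: 8*x = -4
x* = -4/8 = -0.5
lambda = (2*8*(-0.5) + 11)/8 = 0.375
Step 3: Compute optimal value.
f(x*) = 8*(-0.5)^2 + 11*(-0.5) = -3.5


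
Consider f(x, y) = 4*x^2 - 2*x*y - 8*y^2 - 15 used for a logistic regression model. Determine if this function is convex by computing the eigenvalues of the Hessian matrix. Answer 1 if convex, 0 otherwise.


The Hessian of f(x,y) = 4*x^2 - 2*x*y - 8*y^2 - 15 is:
H = [[8, -2], [-2, -16]]
Trace = 8 - 16 = -8
Determinant = 8*-16 - (-2)^2 = -132
Discriminant = (-8)^2 - 4*-132 = 592.0
Eigenvalues: lambda_1 = -16.1655, lambda_2 = 8.1655
The function is not convex.

0


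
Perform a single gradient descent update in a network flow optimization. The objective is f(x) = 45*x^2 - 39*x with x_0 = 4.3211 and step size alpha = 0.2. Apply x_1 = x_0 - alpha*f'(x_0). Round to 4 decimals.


We compute the gradient at x_0 and apply the update.
f'(x) = 90*x - 39
f'(4.3211) = 90*4.3211 - 39 = 349.899
x_1 = 4.3211 - 0.2*349.899 = -65.6587


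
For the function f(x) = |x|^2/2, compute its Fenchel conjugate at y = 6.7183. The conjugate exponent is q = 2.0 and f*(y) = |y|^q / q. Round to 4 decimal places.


The conjugate exponent q satisfies 1/p + 1/q = 1.
p = 2, so q = 2/(2 - 1) = 2.0
|y|^q = 6.7183^2.0 = 45.1356
f*(6.7183) = 45.1356 / 2.0 = 22.5678


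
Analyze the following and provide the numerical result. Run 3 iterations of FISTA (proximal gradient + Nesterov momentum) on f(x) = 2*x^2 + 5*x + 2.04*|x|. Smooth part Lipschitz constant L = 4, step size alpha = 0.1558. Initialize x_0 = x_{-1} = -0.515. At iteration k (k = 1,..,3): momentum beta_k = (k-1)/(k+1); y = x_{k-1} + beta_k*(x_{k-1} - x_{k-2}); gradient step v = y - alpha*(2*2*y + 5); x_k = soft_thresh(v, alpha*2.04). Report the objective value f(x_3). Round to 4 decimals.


FISTA on f(x) = 2*x^2 + 5*x + 2.04*|x|
L = 4, alpha = 0.1558
Iteration 1: beta = 0.0, y = -0.515 + 0.0*(-0.515 + 0.515) = -0.515
  grad(y) = 2.94, v = y - alpha*grad = -0.9731
  prox(v) = soft_thresh(-0.9731, 0.3178) = -0.6552
Iteration 2: beta = 0.3333, y = -0.6552 + 0.3333*(-0.6552 + 0.515) = -0.702
  grad(y) = 2.1922, v = y - alpha*grad = -1.0435
  prox(v) = soft_thresh(-1.0435, 0.3178) = -0.7257
Iteration 3: beta = 0.5, y = -0.7257 + 0.5*(-0.7257 + 0.6552) = -0.7609
  grad(y) = 1.9564, v = y - alpha*grad = -1.0657
  prox(v) = soft_thresh(-1.0657, 0.3178) = -0.7479
f(x_3) = 2*(-0.7479)^2 + 5*(-0.7479) + 2.04*|-0.7479| = -1.0951


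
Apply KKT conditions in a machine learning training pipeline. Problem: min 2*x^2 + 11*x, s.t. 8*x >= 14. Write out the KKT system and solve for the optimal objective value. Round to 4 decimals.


Step 1: Try lambda = 0 (constraint inactive).
x_unc = -11/(2*2) = -2.75
Check: 8*-2.75 = -22.0 < 14 -- violated!
Step 2: Constraint must be active: 8*x = 14
x* = 14/8 = 1.75
lambda = (2*2*1.75 + 11)/8 = 2.25
Step 3: Compute optimal value.
f(x*) = 2*1.75^2 + 11*1.75 = 25.375


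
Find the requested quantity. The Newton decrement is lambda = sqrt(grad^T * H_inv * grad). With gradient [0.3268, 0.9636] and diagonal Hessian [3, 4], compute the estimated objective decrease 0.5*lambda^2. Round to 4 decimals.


Step 1: H is diagonal, so H^(-1) * g = [0.1089, 0.2409].
Step 2: g^T H^(-1) g = sum_i g_i^2 / H_ii
  = (0.3268)^2/3 + (0.9636)^2/4
  = 0.0356 + 0.2321 = 0.2677
Step 3: Objective decrease = 0.5 * g^T H^(-1) g = 0.1339


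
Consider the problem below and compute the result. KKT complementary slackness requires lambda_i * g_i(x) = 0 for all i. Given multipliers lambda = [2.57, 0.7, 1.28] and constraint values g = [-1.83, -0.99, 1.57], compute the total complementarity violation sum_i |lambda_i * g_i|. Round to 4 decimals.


KKT complementary slackness check:
lambda_1 * g_1 = 2.57 * -1.83 = -4.7031
lambda_2 * g_2 = 0.7 * -0.99 = -0.693
lambda_3 * g_3 = 1.28 * 1.57 = 2.0096
Total violation = 4.7031 + 0.693 + 2.0096 = 7.4057


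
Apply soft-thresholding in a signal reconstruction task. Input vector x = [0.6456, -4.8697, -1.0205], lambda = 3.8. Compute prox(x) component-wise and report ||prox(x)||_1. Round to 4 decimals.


Soft-thresholding with lambda = 3.8:
prox(0.6456) = sign(0.6456)*max(|0.6456| - 3.8, 0) = 0.0
prox(-4.8697) = sign(-4.8697)*max(|-4.8697| - 3.8, 0) = -1.0697
prox(-1.0205) = sign(-1.0205)*max(|-1.0205| - 3.8, 0) = 0.0
prox(x) = [0.0, -1.0697, 0.0]
||prox(x)||_1 = 0.0 + 1.0697 + 0.0 = 1.0697


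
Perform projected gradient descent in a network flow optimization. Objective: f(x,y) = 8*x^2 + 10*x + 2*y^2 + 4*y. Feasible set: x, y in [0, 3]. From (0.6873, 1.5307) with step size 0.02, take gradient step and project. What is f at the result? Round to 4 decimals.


Step 1: Compute gradient at (0.6873, 1.5307).
grad_x = 2*8*0.6873 + 10 = 20.9968
grad_y = 2*2*1.5307 + 4 = 10.1228
Step 2: Gradient step.
x_raw = 0.6873 - 0.02*20.9968 = 0.2674
y_raw = 1.5307 - 0.02*10.1228 = 1.3282
Step 3: Project onto [0, 3].
x_proj = clip(0.2674) = 0.2674
y_proj = clip(1.3282) = 1.3282
Step 4: Evaluate f.
f(0.2674, 1.3282) = 12.0869


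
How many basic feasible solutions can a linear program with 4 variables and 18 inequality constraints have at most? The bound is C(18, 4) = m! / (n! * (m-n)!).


Each vertex corresponds to some choice of n active constraints out of m, so the number of vertices is at most C(m, n) = m! / (n!(m-n)!).
m = 18, n = 4
Numerator: 18 * 17 * 16 * 15
Denominator: 4! = 24
C(18, 4) = 3060


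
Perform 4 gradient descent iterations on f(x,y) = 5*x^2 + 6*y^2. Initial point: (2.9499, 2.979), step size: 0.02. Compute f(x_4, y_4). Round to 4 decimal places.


Gradient descent on f(x,y) = 5*x^2 + 6*y^2.
Starting point: (2.9499, 2.979), alpha = 0.02
Step 1: grad_x = 2*5*2.9499 = 29.499, grad_y = 2*6*2.979 = 35.748
  x_1 = 2.9499 - 0.02*29.499 = 2.3599
  y_1 = 2.979 - 0.02*35.748 = 2.264
Step 2: grad_x = 2*5*2.3599 = 23.5992, grad_y = 2*6*2.264 = 27.1685
  x_2 = 2.3599 - 0.02*23.5992 = 1.8879
  y_2 = 2.264 - 0.02*27.1685 = 1.7207
Step 3: grad_x = 2*5*1.8879 = 18.8794, grad_y = 2*6*1.7207 = 20.648
  x_3 = 1.8879 - 0.02*18.8794 = 1.5103
  y_3 = 1.7207 - 0.02*20.648 = 1.3077
Step 4: grad_x = 2*5*1.5103 = 15.1035, grad_y = 2*6*1.3077 = 15.6925
  x_4 = 1.5103 - 0.02*15.1035 = 1.2083
  y_4 = 1.3077 - 0.02*15.6925 = 0.9939
f(1.2083, 0.9939) = 5*1.2083^2 + 6*0.9939^2 = 13.2262


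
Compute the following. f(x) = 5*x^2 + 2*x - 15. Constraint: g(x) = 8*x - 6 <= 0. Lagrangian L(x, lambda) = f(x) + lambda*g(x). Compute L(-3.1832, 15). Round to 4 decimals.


Step 1: Evaluate f(x).
f(-3.1832) = 5*(-3.1832)^2 + 2*(-3.1832) - 15 = 29.2974
Step 2: Evaluate g(x).
g(-3.1832) = 8*-3.1832 - 6 = -31.4656
Step 3: Compute Lagrangian.
L = 29.2974 + 15*-31.4656 = -442.6866


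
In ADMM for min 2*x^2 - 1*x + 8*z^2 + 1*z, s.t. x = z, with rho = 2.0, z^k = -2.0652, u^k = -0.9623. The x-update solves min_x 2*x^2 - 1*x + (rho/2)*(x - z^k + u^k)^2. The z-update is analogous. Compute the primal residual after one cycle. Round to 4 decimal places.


ADMM iteration with rho = 2.0, z^k = -2.0652, u^k = -0.9623
Step 1: x-update.
Minimize 2*x^2 - 1*x + (2.0/2)*(x + 2.0652 - 0.9623)^2
FOC: (2*2 + 2.0)*x = 1 + 2.0*(-2.0652 + 0.9623)
x^{k+1} = -0.201
Step 2: z-update.
Minimize 8*z^2 + 1*z + (2.0/2)*(-0.201 - z - 0.9623)^2
FOC: (2*8 + 2.0)*z = -1 + 2.0*(-0.201 - 0.9623)
z^{k+1} = -0.1848
Step 3: u-update.
u^{k+1} = -0.9623 - 0.201 + 0.1848 = -0.9785
Step 4: Primal residual = |-0.201 + 0.1848| = 0.0162


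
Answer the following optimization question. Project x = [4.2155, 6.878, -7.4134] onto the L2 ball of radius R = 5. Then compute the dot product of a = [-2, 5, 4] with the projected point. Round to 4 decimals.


Step 1: Compute ||x|| (intermediates to 6 decimals).
||x|| = sqrt(4.2155^2 + 6.878^2 + (-7.4134)^2) = 10.956086
Step 2: Project.
Since ||x|| > R, scale = R/||x|| = 5/10.956086 = 0.456367, proj(x) = scale * x
proj(x) = [1.923815, 3.138892, -3.383231]
Step 3: Dot product.
a^T * proj(x) = -2*1.923815 + 5*3.138892 + 4*(-3.383231) = -1.6861


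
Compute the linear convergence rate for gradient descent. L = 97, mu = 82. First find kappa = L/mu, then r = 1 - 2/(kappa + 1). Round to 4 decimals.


Step 1: Compute the condition number.
kappa = L/mu = 97/82 = 1.1829
Step 2: Compute the convergence rate.
r = 1 - 2/(kappa + 1) = 1 - 2*mu/(L + mu) = (L - mu)/(L + mu) = 15/179 = 0.0838


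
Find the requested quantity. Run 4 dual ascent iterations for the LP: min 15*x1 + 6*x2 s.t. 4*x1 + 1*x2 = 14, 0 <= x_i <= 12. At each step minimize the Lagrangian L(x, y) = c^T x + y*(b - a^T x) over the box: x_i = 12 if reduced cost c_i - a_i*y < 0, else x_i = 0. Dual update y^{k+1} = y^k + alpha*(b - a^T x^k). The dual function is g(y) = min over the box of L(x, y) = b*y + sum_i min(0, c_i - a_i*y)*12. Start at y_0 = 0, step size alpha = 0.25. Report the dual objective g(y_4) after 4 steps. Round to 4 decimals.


Dual ascent for LP: min 15*x1 + 6*x2, 4*x1 + 1*x2 = 14, 0 <= x_i <= 12
Step 1: y^k = 0.0, reduced costs: (15.0, 6.0)
  x^k = (0.0, 0.0), subgradient = b - a^T x = 14.0
  y^{k+1} = 0.0 + 0.25*14.0 = 3.5
Step 2: y^k = 3.5, reduced costs: (1.0, 2.5)
  x^k = (0.0, 0.0), subgradient = b - a^T x = 14.0
  y^{k+1} = 3.5 + 0.25*14.0 = 7.0
Step 3: y^k = 7.0, reduced costs: (-13.0, -1.0)
  x^k = (12.0, 12.0), subgradient = b - a^T x = -46.0
  y^{k+1} = 7.0 + 0.25*-46.0 = -4.5
Step 4: y^k = -4.5, reduced costs: (33.0, 10.5)
  x^k = (0.0, 0.0), subgradient = b - a^T x = 14.0
  y^{k+1} = -4.5 + 0.25*14.0 = -1.0
Dual objective at y_4 = -1.0: reduced costs (19.0, 7.0), box minimizer x = (0.0, 0.0)
g(y_4) = b*y + (c1 - a1*y)*x1 + (c2 - a2*y)*x2 = 14*(-1.0) + 19.0*0.0 + 7.0*0.0 = -14.0 + 0.0 + 0.0 = -14.0


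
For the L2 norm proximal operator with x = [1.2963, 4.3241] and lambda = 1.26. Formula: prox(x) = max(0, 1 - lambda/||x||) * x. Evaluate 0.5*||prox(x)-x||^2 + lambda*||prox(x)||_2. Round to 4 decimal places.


Step 1: Compute ||x||.
||x|| = 4.5142
Step 2: Compute scaling factor.
scale = max(0, 1 - 1.26/4.5142) = 0.7209
Step 3: prox(x) = [0.9345, 3.1172]
||prox(x)|| = 3.2542
Step 4: Proximal objective.
0.5*||prox-x||^2 = 0.7938
lambda*||prox|| = 4.1003
Total = 4.8941


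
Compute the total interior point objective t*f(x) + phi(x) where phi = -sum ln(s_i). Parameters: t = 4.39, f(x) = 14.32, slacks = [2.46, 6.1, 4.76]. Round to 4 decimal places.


Step 1: Compute log-barrier.
ln values: [0.9002, 1.8083, 1.5602]
phi = -(0.9002 + 1.8083 + 1.5602) = -4.2687
Step 2: Compute augmented objective.
t*f(x) = 4.39*14.32 = 62.8648
Total = 62.8648 - 4.2687 = 58.5961


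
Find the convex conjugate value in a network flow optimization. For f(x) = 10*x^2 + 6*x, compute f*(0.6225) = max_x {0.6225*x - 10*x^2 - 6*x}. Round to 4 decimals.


f*(y) = sup_x {y*x - a*x^2 - b*x} = sup_x {(y-b)*x - a*x^2}
FOC: (y - b) - 2a*x = 0 => x* = (y - b)/(2a)
x* = (0.6225 - 6)/(2*10) = -0.2689
f*(0.6225) = (y-b)^2/(4a) = (0.6225 - 6)^2/(4*10)
= 28.9175/40 = 0.7229


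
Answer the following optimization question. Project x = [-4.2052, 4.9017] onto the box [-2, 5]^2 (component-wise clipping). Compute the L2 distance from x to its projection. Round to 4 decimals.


Project each component onto [-2, 5].
clip(-4.2052) = -2.0, clip(4.9017) = 4.9017
Projection = [-2.0, 4.9017]
Squared diffs: [4.8629, 0.0]
Distance = sqrt(4.8629) = 2.2052


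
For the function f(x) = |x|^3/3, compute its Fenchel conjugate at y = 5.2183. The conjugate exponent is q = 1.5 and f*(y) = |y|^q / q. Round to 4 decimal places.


The conjugate exponent q satisfies 1/p + 1/q = 1.
p = 3, so q = 3/(3 - 1) = 1.5
|y|^q = 5.2183^1.5 = 11.9205
f*(5.2183) = 11.9205 / 1.5 = 7.947


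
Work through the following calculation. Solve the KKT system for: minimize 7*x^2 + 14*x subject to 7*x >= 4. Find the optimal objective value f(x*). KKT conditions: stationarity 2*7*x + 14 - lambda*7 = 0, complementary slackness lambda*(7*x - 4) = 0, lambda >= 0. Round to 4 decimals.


Step 1: Try lambda = 0 (constraint inactive).
x_unc = -14/(2*7) = -1.0
Check: 7*-1.0 = -7.0 < 4 -- violated!
Step 2: Constraint must be active: 7*x = 4
x* = 4/7 = 0.5714 (rounded; the exact value 4/7 is used below)
lambda = (2*7*(4/7) + 14)/7 = 3.1429
Step 3: Compute optimal value.
f(x*) = 7*(4/7)^2 + 14*(4/7) = 10.2857


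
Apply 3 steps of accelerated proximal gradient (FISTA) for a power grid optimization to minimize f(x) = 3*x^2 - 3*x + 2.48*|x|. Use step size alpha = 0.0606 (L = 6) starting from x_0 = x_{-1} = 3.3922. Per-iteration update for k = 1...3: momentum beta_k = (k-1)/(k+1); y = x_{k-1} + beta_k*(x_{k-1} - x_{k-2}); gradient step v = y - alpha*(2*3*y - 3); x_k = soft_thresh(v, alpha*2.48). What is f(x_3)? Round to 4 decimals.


FISTA on f(x) = 3*x^2 - 3*x + 2.48*|x|
L = 6, alpha = 0.0606
Iteration 1: beta = 0.0, y = 3.3922 + 0.0*(3.3922 - 3.3922) = 3.3922
  grad(y) = 17.3532, v = y - alpha*grad = 2.3406
  prox(v) = soft_thresh(2.3406, 0.1503) = 2.1903
Iteration 2: beta = 0.3333, y = 2.1903 + 0.3333*(2.1903 - 3.3922) = 1.7897
  grad(y) = 7.7381, v = y - alpha*grad = 1.3208
  prox(v) = soft_thresh(1.3208, 0.1503) = 1.1705
Iteration 3: beta = 0.5, y = 1.1705 + 0.5*(1.1705 - 2.1903) = 0.6605
  grad(y) = 0.9632, v = y - alpha*grad = 0.6022
  prox(v) = soft_thresh(0.6022, 0.1503) = 0.4519
f(x_3) = 3*0.4519^2 - 3*0.4519 + 2.48*|0.4519| = 0.3776


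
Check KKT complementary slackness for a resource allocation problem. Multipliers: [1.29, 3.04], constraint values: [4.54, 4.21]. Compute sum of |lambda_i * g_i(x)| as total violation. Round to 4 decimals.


KKT complementary slackness check:
lambda_1 * g_1 = 1.29 * 4.54 = 5.8566
lambda_2 * g_2 = 3.04 * 4.21 = 12.7984
Total violation = 5.8566 + 12.7984 = 18.655


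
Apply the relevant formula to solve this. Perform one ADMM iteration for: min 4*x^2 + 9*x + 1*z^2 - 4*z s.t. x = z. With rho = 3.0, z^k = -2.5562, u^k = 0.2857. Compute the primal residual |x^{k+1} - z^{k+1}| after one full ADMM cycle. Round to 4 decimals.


ADMM iteration with rho = 3.0, z^k = -2.5562, u^k = 0.2857
Step 1: x-update.
Minimize 4*x^2 + 9*x + (3.0/2)*(x + 2.5562 + 0.2857)^2
FOC: (2*4 + 3.0)*x = -9 + 3.0*(-2.5562 - 0.2857)
x^{k+1} = -1.5932
Step 2: z-update.
Minimize 1*z^2 - 4*z + (3.0/2)*(-1.5932 - z + 0.2857)^2
FOC: (2*1 + 3.0)*z = 4 + 3.0*(-1.5932 + 0.2857)
z^{k+1} = 0.0155
Step 3: u-update.
u^{k+1} = 0.2857 - 1.5932 - 0.0155 = -1.323
Step 4: Primal residual = |-1.5932 - 0.0155| = 1.6087


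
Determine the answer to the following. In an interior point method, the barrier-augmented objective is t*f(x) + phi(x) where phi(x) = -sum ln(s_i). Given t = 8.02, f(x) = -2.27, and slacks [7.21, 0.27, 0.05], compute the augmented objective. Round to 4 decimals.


Step 1: Compute log-barrier.
ln values: [1.9755, -1.3093, -2.9957]
phi = -(1.9755 - 1.3093 - 2.9957) = 2.3296
Step 2: Compute augmented objective.
t*f(x) = 8.02*-2.27 = -18.2054
Total = -18.2054 + 2.3296 = -15.8758


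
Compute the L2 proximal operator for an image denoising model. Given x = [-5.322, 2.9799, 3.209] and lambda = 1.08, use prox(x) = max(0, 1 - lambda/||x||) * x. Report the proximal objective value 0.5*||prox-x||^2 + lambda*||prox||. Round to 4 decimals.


Step 1: Compute ||x||.
||x|| = 6.8921
Step 2: Compute scaling factor.
scale = max(0, 1 - 1.08/6.8921) = 0.8433
Step 3: prox(x) = [-4.488, 2.5129, 2.7061]
||prox(x)|| = 5.8121
Step 4: Proximal objective.
0.5*||prox-x||^2 = 0.5832
lambda*||prox|| = 6.2771
Total = 6.8603


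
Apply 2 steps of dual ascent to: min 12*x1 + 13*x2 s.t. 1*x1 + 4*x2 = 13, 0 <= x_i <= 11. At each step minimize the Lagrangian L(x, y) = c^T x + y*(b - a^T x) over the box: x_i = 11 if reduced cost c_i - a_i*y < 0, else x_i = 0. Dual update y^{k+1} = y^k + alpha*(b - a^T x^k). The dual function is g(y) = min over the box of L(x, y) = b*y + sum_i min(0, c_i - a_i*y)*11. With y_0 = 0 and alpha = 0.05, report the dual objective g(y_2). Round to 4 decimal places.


Dual ascent for LP: min 12*x1 + 13*x2, 1*x1 + 4*x2 = 13, 0 <= x_i <= 11
Step 1: y^k = 0.0, reduced costs: (12.0, 13.0)
  x^k = (0.0, 0.0), subgradient = b - a^T x = 13.0
  y^{k+1} = 0.0 + 0.05*13.0 = 0.65
Step 2: y^k = 0.65, reduced costs: (11.35, 10.4)
  x^k = (0.0, 0.0), subgradient = b - a^T x = 13.0
  y^{k+1} = 0.65 + 0.05*13.0 = 1.3
Dual objective at y_2 = 1.3: reduced costs (10.7, 7.8), box minimizer x = (0.0, 0.0)
g(y_2) = b*y + (c1 - a1*y)*x1 + (c2 - a2*y)*x2 = 13*1.3 + 10.7*0.0 + 7.8*0.0 = 16.9 + 0.0 + 0.0 = 16.9


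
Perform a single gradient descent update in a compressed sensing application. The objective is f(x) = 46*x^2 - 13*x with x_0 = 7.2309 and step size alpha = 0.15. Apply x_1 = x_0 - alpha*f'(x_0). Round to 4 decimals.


We compute the gradient at x_0 and apply the update.
f'(x) = 92*x - 13
f'(7.2309) = 92*7.2309 - 13 = 652.2428
x_1 = 7.2309 - 0.15*652.2428 = -90.6055


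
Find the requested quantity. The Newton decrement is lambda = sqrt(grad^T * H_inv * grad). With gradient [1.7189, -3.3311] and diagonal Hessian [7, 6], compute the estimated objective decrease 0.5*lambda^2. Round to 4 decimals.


Step 1: H is diagonal, so H^(-1) * g = [0.2456, -0.5552].
Step 2: g^T H^(-1) g = sum_i g_i^2 / H_ii
  = (1.7189)^2/7 + (-3.3311)^2/6
  = 0.4221 + 1.8494 = 2.2715
Step 3: Objective decrease = 0.5 * g^T H^(-1) g = 1.1357


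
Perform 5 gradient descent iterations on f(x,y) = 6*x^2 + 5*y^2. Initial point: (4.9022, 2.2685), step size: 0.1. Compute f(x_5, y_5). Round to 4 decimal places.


Gradient descent on f(x,y) = 6*x^2 + 5*y^2.
Starting point: (4.9022, 2.2685), alpha = 0.1
Step 1: grad_x = 2*6*4.9022 = 58.8264, grad_y = 2*5*2.2685 = 22.685
  x_1 = 4.9022 - 0.1*58.8264 = -0.9804
  y_1 = 2.2685 - 0.1*22.685 = 0.0
Step 2: grad_x = 2*6*-0.9804 = -11.7653, grad_y = 2*5*0.0 = 0.0
  x_2 = -0.9804 - 0.1*-11.7653 = 0.1961
  y_2 = 0.0 - 0.1*0.0 = 0.0
Step 3: grad_x = 2*6*0.1961 = 2.3531, grad_y = 2*5*0.0 = 0.0
  x_3 = 0.1961 - 0.1*2.3531 = -0.0392
  y_3 = 0.0 - 0.1*0.0 = 0.0
Step 4: grad_x = 2*6*-0.0392 = -0.4706, grad_y = 2*5*0.0 = 0.0
  x_4 = -0.0392 - 0.1*-0.4706 = 0.0078
  y_4 = 0.0 - 0.1*0.0 = 0.0
Step 5: grad_x = 2*6*0.0078 = 0.0941, grad_y = 2*5*0.0 = 0.0
  x_5 = 0.0078 - 0.1*0.0941 = -0.0016
  y_5 = 0.0 - 0.1*0.0 = 0.0
f(-0.0016, 0.0) = 6*(-0.0016)^2 + 5*0.0^2 = 0.0


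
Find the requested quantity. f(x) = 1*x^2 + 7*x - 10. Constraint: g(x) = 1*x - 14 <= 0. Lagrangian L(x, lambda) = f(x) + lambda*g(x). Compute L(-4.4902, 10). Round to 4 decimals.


Step 1: Evaluate f(x).
f(-4.4902) = 1*(-4.4902)^2 + 7*(-4.4902) - 10 = -21.2695
Step 2: Evaluate g(x).
g(-4.4902) = 1*-4.4902 - 14 = -18.4902
Step 3: Compute Lagrangian.
L = -21.2695 + 10*-18.4902 = -206.1715


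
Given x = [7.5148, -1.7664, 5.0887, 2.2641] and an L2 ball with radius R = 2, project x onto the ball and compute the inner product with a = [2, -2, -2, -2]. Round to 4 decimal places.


Step 1: Compute ||x|| (intermediates to 6 decimals).
||x|| = sqrt(7.5148^2 + (-1.7664)^2 + 5.0887^2 + 2.2641^2) = 9.519107
Step 2: Project.
Since ||x|| > R, scale = R/||x|| = 2/9.519107 = 0.210104, proj(x) = scale * x
proj(x) = [1.57889, -0.371128, 1.069156, 0.475696]
Step 3: Dot product.
a^T * proj(x) = 2*1.57889 - 2*(-0.371128) - 2*1.069156 - 2*0.475696 = 0.8103


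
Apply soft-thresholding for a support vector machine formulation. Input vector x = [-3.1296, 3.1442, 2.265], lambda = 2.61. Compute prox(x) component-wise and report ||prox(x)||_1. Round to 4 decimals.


Soft-thresholding with lambda = 2.61:
prox(-3.1296) = sign(-3.1296)*max(|-3.1296| - 2.61, 0) = -0.5196
prox(3.1442) = sign(3.1442)*max(|3.1442| - 2.61, 0) = 0.5342
prox(2.265) = sign(2.265)*max(|2.265| - 2.61, 0) = 0.0
prox(x) = [-0.5196, 0.5342, 0.0]
||prox(x)||_1 = 0.5196 + 0.5342 + 0.0 = 1.0538


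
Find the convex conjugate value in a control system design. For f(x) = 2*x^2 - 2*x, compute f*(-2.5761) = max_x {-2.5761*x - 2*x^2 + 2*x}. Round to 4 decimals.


f*(y) = sup_x {y*x - a*x^2 - b*x} = sup_x {(y-b)*x - a*x^2}
FOC: (y - b) - 2a*x = 0 => x* = (y - b)/(2a)
x* = (-2.5761 + 2)/(2*2) = -0.144
f*(-2.5761) = (y-b)^2/(4a) = (-2.5761 + 2)^2/(4*2)
= 0.3319/8 = 0.0415


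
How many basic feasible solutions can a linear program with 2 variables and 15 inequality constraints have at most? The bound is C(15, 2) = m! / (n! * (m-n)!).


Each vertex corresponds to some choice of n active constraints out of m, so the number of vertices is at most C(m, n) = m! / (n!(m-n)!).
m = 15, n = 2
Numerator: 15 * 14
Denominator: 2! = 2
C(15, 2) = 105


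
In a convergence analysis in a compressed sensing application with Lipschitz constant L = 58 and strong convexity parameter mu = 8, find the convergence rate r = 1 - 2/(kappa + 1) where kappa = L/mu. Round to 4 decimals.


Step 1: Compute the condition number.
kappa = L/mu = 58/8 = 7.25
Step 2: Compute the convergence rate.
r = 1 - 2/(kappa + 1) = 1 - 2*mu/(L + mu) = (L - mu)/(L + mu) = 50/66 = 0.7576


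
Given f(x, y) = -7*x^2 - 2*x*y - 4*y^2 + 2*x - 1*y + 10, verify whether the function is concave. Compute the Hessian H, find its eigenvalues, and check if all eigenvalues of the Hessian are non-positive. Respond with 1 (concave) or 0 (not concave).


The Hessian of f(x,y) = -7*x^2 - 2*x*y - 4*y^2 + 2*x - 1*y + 10 is:
H = [[-14, -2], [-2, -8]]
Trace = -14 - 8 = -22
Determinant = -14*-8 - (-2)^2 = 108
Discriminant = (-22)^2 - 4*108 = 52.0
Eigenvalues: lambda_1 = -14.6056, lambda_2 = -7.3944
The function is concave.

1


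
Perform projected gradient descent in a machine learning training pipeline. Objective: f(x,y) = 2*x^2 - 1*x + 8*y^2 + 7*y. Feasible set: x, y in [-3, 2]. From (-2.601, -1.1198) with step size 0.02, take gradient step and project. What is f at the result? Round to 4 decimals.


Step 1: Compute gradient at (-2.601, -1.1198).
grad_x = 2*2*-2.601 - 1 = -11.404
grad_y = 2*8*-1.1198 + 7 = -10.9168
Step 2: Gradient step.
x_raw = -2.601 - 0.02*-11.404 = -2.3729
y_raw = -1.1198 - 0.02*-10.9168 = -0.9015
Step 3: Project onto [-3, 2].
x_proj = clip(-2.3729) = -2.3729
y_proj = clip(-0.9015) = -0.9015
Step 4: Evaluate f.
f(-2.3729, -0.9015) = 13.8253


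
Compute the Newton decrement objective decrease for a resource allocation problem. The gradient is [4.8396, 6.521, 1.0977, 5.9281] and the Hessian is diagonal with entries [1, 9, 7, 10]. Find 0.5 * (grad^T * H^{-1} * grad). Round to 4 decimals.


Step 1: H is diagonal, so H^(-1) * g = [4.8396, 0.7246, 0.1568, 0.5928].
Step 2: g^T H^(-1) g = sum_i g_i^2 / H_ii
  = (4.8396)^2/1 + (6.521)^2/9 + (1.0977)^2/7 + (5.9281)^2/10
  = 23.4217 + 4.7248 + 0.1721 + 3.5142 = 31.8329
Step 3: Objective decrease = 0.5 * g^T H^(-1) g = 15.9165


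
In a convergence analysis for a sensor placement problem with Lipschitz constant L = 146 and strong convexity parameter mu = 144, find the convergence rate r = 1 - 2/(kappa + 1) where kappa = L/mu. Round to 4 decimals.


Step 1: Compute the condition number.
kappa = L/mu = 146/144 = 1.0139
Step 2: Compute the convergence rate.
r = 1 - 2/(kappa + 1) = 1 - 2*mu/(L + mu) = (L - mu)/(L + mu) = 2/290 = 0.0069


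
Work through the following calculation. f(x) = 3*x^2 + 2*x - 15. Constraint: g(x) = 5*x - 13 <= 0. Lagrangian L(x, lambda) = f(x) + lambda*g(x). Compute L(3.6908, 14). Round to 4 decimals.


Step 1: Evaluate f(x).
f(3.6908) = 3*3.6908^2 + 2*3.6908 - 15 = 33.2476
Step 2: Evaluate g(x).
g(3.6908) = 5*3.6908 - 13 = 5.454
Step 3: Compute Lagrangian.
L = 33.2476 + 14*5.454 = 109.6036


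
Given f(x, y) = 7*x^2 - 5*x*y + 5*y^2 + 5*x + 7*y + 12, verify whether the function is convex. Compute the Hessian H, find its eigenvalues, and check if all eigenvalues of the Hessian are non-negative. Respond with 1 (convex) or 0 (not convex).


The Hessian of f(x,y) = 7*x^2 - 5*x*y + 5*y^2 + 5*x + 7*y + 12 is:
H = [[14, -5], [-5, 10]]
Trace = 14 + 10 = 24
Determinant = 14*10 - (-5)^2 = 115
Discriminant = (24)^2 - 4*115 = 116.0
Eigenvalues: lambda_1 = 6.6148, lambda_2 = 17.3852
The function is convex.

1


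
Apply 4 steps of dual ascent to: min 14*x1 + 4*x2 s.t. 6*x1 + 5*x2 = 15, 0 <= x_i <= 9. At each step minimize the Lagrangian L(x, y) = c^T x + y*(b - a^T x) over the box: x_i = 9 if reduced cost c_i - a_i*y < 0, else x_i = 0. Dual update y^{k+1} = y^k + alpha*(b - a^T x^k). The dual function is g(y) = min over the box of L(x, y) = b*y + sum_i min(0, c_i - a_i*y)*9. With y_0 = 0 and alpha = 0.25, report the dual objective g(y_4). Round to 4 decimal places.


Dual ascent for LP: min 14*x1 + 4*x2, 6*x1 + 5*x2 = 15, 0 <= x_i <= 9
Step 1: y^k = 0.0, reduced costs: (14.0, 4.0)
  x^k = (0.0, 0.0), subgradient = b - a^T x = 15.0
  y^{k+1} = 0.0 + 0.25*15.0 = 3.75
Step 2: y^k = 3.75, reduced costs: (-8.5, -14.75)
  x^k = (9.0, 9.0), subgradient = b - a^T x = -84.0
  y^{k+1} = 3.75 + 0.25*-84.0 = -17.25
Step 3: y^k = -17.25, reduced costs: (117.5, 90.25)
  x^k = (0.0, 0.0), subgradient = b - a^T x = 15.0
  y^{k+1} = -17.25 + 0.25*15.0 = -13.5
Step 4: y^k = -13.5, reduced costs: (95.0, 71.5)
  x^k = (0.0, 0.0), subgradient = b - a^T x = 15.0
  y^{k+1} = -13.5 + 0.25*15.0 = -9.75
Dual objective at y_4 = -9.75: reduced costs (72.5, 52.75), box minimizer x = (0.0, 0.0)
g(y_4) = b*y + (c1 - a1*y)*x1 + (c2 - a2*y)*x2 = 15*(-9.75) + 72.5*0.0 + 52.75*0.0 = -146.25 + 0.0 + 0.0 = -146.25


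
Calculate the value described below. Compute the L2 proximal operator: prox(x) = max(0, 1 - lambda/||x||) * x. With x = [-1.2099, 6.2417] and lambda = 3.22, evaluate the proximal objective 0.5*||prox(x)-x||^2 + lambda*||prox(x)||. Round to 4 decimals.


Step 1: Compute ||x||.
||x|| = 6.3579
Step 2: Compute scaling factor.
scale = max(0, 1 - 3.22/6.3579) = 0.4935
Step 3: prox(x) = [-0.5971, 3.0805]
||prox(x)|| = 3.1379
Step 4: Proximal objective.
0.5*||prox-x||^2 = 5.1842
lambda*||prox|| = 10.104
Total = 15.2882


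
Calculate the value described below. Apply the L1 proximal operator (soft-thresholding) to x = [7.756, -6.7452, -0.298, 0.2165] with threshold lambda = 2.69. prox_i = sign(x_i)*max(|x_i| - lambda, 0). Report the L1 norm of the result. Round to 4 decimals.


Soft-thresholding with lambda = 2.69:
prox(7.756) = sign(7.756)*max(|7.756| - 2.69, 0) = 5.066
prox(-6.7452) = sign(-6.7452)*max(|-6.7452| - 2.69, 0) = -4.0552
prox(-0.298) = sign(-0.298)*max(|-0.298| - 2.69, 0) = 0.0
prox(0.2165) = sign(0.2165)*max(|0.2165| - 2.69, 0) = 0.0
prox(x) = [5.066, -4.0552, 0.0, 0.0]
||prox(x)||_1 = 5.066 + 4.0552 + 0.0 + 0.0 = 9.1212


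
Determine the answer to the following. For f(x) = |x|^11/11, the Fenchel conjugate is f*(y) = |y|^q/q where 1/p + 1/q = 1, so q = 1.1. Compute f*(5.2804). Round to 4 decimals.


The conjugate exponent q satisfies 1/p + 1/q = 1.
p = 11, so q = 11/(11 - 1) = 1.1
|y|^q = 5.2804^1.1 = 6.2364
f*(5.2804) = 6.2364 / 1.1 = 5.6694


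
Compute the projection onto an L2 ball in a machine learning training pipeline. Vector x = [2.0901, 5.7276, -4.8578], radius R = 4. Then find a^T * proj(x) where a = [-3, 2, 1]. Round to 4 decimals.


Step 1: Compute ||x|| (intermediates to 6 decimals).
||x|| = sqrt(2.0901^2 + 5.7276^2 + (-4.8578)^2) = 7.795649
Step 2: Project.
Since ||x|| > R, scale = R/||x|| = 4/7.795649 = 0.513107, proj(x) = scale * x
proj(x) = [1.072445, 2.938872, -2.492571]
Step 3: Dot product.
a^T * proj(x) = -3*1.072445 + 2*2.938872 + 1*(-2.492571) = 0.1678


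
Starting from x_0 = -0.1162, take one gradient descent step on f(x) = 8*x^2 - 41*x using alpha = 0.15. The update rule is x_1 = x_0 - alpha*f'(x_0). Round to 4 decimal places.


We compute the gradient at x_0 and apply the update.
f'(x) = 16*x - 41
f'(-0.1162) = 16*-0.1162 - 41 = -42.8592
x_1 = -0.1162 - 0.15*-42.8592 = 6.3127


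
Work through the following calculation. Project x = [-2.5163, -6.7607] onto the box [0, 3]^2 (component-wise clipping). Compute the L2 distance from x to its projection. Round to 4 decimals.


Project each component onto [0, 3].
clip(-2.5163) = 0.0, clip(-6.7607) = 0.0
Projection = [0.0, 0.0]
Squared diffs: [6.3318, 45.7071]
Distance = sqrt(52.0389) = 7.2138


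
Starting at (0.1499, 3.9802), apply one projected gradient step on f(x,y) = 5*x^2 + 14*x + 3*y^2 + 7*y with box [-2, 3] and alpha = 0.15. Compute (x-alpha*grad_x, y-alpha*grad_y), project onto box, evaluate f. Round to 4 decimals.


Step 1: Compute gradient at (0.1499, 3.9802).
grad_x = 2*5*0.1499 + 14 = 15.499
grad_y = 2*3*3.9802 + 7 = 30.8812
Step 2: Gradient step.
x_raw = 0.1499 - 0.15*15.499 = -2.175
y_raw = 3.9802 - 0.15*30.8812 = -0.652
Step 3: Project onto [-2, 3].
x_proj = clip(-2.175) = -2.0
y_proj = clip(-0.652) = -0.652
Step 4: Evaluate f.
f(-2.0, -0.652) = -11.2886


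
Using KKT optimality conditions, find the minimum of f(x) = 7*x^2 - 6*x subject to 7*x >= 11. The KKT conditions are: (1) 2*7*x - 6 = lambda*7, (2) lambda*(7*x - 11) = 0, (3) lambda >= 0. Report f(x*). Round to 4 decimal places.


Step 1: Try lambda = 0 (constraint inactive).
x_unc = 6/(2*7) = 0.4286
Check: 7*0.4286 = 3.0002 < 11 -- violated!
Step 2: Constraint must be active: 7*x = 11
x* = 11/7 = 1.5714 (rounded; the exact value 11/7 is used below)
lambda = (2*7*(11/7) - 6)/7 = 2.2857
Step 3: Compute optimal value.
f(x*) = 7*(11/7)^2 - 6*(11/7) = 7.8571


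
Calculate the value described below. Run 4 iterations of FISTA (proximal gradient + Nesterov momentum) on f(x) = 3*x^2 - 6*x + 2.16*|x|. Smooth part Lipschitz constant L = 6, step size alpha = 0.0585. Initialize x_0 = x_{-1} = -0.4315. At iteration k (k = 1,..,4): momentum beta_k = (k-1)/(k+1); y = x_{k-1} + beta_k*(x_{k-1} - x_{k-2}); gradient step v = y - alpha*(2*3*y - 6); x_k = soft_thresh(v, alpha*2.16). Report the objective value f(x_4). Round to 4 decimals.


FISTA on f(x) = 3*x^2 - 6*x + 2.16*|x|
L = 6, alpha = 0.0585
Iteration 1: beta = 0.0, y = -0.4315 + 0.0*(-0.4315 + 0.4315) = -0.4315
  grad(y) = -8.589, v = y - alpha*grad = 0.071
  prox(v) = soft_thresh(0.071, 0.1264) = 0.0
Iteration 2: beta = 0.3333, y = 0.0 + 0.3333*(0.0 + 0.4315) = 0.1438
  grad(y) = -5.137, v = y - alpha*grad = 0.4443
  prox(v) = soft_thresh(0.4443, 0.1264) = 0.318
Iteration 3: beta = 0.5, y = 0.318 + 0.5*(0.318 - 0.0) = 0.477
  grad(y) = -3.1381, v = y - alpha*grad = 0.6606
  prox(v) = soft_thresh(0.6606, 0.1264) = 0.5342
Iteration 4: beta = 0.6, y = 0.5342 + 0.6*(0.5342 - 0.318) = 0.6639
  grad(y) = -2.0164, v = y - alpha*grad = 0.7819
  prox(v) = soft_thresh(0.7819, 0.1264) = 0.6555
f(x_4) = 3*0.6555^2 - 6*0.6555 + 2.16*|0.6555| = -1.2281
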